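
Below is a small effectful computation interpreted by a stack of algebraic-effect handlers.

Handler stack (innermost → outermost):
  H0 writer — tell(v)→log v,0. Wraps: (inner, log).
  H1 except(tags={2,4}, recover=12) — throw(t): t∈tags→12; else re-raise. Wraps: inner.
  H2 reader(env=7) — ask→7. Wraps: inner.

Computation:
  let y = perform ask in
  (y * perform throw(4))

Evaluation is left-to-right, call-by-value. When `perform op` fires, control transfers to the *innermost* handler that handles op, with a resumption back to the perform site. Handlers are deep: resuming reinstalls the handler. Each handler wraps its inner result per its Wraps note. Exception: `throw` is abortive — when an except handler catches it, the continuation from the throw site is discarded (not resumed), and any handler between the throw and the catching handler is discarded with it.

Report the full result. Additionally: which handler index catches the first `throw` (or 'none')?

Answer: 12 ; first throw caught by: H1

Evaluation trace:
ask @ H2 ⇒ 7
throw(4) @ H1 caught ⇒ 12
H2 returns 12
= 12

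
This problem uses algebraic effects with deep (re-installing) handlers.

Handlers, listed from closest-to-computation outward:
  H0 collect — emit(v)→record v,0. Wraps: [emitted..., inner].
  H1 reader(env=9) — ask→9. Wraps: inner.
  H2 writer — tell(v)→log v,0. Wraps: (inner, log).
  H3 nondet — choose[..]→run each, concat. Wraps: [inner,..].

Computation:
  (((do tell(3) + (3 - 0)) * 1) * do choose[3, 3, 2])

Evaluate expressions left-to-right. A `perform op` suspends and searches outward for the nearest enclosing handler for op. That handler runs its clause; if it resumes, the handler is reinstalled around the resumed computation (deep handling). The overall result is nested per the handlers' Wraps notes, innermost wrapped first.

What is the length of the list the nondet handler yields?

Answer: 3

Evaluation trace:
tell(3) @ H2 ⇒ log+=3
choose[3, 3, 2] @ H3
  branch[0] choose=3:
    H0 returns [9]
    H1 returns [9]
    H2 returns ([9], (3))
    H3 returns [([9], (3))]
  branch[1] choose=3:
    H0 returns [9]
    H1 returns [9]
    H2 returns ([9], (3))
    H3 returns [([9], (3))]
  branch[2] choose=2:
    H0 returns [6]
    H1 returns [6]
    H2 returns ([6], (3))
    H3 returns [([6], (3))]
= [([9], (3)), ([9], (3)), ([6], (3))]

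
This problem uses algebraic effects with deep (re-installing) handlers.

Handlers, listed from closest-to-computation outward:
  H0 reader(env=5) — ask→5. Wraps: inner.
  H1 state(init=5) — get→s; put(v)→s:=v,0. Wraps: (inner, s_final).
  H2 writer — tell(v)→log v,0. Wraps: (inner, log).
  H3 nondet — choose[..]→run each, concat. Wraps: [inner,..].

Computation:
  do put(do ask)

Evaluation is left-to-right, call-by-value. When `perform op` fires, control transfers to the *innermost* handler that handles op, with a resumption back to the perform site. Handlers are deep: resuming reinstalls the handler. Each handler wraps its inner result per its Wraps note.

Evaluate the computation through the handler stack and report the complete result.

Answer: [((0, 5), ())]

Evaluation trace:
ask @ H0 ⇒ 5
put(5) @ H1 ⇒ s:=5
H0 returns 0
H1 returns (0, 5)
H2 returns ((0, 5), ())
H3 returns [((0, 5), ())]
= [((0, 5), ())]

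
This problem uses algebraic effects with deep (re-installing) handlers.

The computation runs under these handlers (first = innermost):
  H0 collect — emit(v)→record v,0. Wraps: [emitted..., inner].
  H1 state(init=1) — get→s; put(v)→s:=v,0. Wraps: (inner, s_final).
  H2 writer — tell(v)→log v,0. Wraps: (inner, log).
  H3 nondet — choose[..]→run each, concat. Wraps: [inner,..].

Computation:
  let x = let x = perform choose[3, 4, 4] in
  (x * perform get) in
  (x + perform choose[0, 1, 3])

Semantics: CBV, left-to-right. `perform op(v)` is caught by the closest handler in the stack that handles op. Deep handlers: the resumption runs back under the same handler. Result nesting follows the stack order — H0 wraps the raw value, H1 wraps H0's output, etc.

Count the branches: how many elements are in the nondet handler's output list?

Answer: 9

Working:
choose[3, 4, 4] @ H3
  branch[0] choose=3:
    get @ H1 ⇒ 1
    choose[0, 1, 3] @ H3
      branch[0] choose=0:
        H0 returns [3]
        H1 returns ([3], 1)
        H2 returns (([3], 1), ())
        H3 returns [(([3], 1), ())]
      branch[1] choose=1:
        H0 returns [4]
        H1 returns ([4], 1)
        H2 returns (([4], 1), ())
        H3 returns [(([4], 1), ())]
      branch[2] choose=3:
        H0 returns [6]
        H1 returns ([6], 1)
        H2 returns (([6], 1), ())
        H3 returns [(([6], 1), ())]
  branch[1] choose=4:
    get @ H1 ⇒ 1
    choose[0, 1, 3] @ H3
      branch[0] choose=0:
        H0 returns [4]
        H1 returns ([4], 1)
        H2 returns (([4], 1), ())
        H3 returns [(([4], 1), ())]
      branch[1] choose=1:
        H0 returns [5]
        H1 returns ([5], 1)
        H2 returns (([5], 1), ())
        H3 returns [(([5], 1), ())]
      branch[2] choose=3:
        H0 returns [7]
        H1 returns ([7], 1)
        H2 returns (([7], 1), ())
        H3 returns [(([7], 1), ())]
  branch[2] choose=4:
    get @ H1 ⇒ 1
    choose[0, 1, 3] @ H3
      branch[0] choose=0:
        H0 returns [4]
        H1 returns ([4], 1)
        H2 returns (([4], 1), ())
        H3 returns [(([4], 1), ())]
      branch[1] choose=1:
        H0 returns [5]
        H1 returns ([5], 1)
        H2 returns (([5], 1), ())
        H3 returns [(([5], 1), ())]
      branch[2] choose=3:
        H0 returns [7]
        H1 returns ([7], 1)
        H2 returns (([7], 1), ())
        H3 returns [(([7], 1), ())]
= [(([3], 1), ()), (([4], 1), ()), (([6], 1), ()), (([4], 1), ()), (([5], 1), ()), (([7], 1), ()), (([4], 1), ()), (([5], 1), ()), (([7], 1), ())]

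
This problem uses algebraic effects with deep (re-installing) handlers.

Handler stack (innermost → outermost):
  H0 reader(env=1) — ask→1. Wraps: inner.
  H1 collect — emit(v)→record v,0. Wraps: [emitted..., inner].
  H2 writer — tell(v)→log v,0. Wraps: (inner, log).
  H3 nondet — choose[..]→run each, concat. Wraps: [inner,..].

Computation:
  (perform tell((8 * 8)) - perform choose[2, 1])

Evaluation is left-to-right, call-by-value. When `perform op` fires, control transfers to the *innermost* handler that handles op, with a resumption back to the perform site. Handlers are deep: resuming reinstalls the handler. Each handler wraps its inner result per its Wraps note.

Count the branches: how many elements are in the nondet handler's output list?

Answer: 2

Step-by-step:
tell(64) @ H2 ⇒ log+=64
choose[2, 1] @ H3
  branch[0] choose=2:
    H0 returns -2
    H1 returns [-2]
    H2 returns ([-2], (64))
    H3 returns [([-2], (64))]
  branch[1] choose=1:
    H0 returns -1
    H1 returns [-1]
    H2 returns ([-1], (64))
    H3 returns [([-1], (64))]
= [([-2], (64)), ([-1], (64))]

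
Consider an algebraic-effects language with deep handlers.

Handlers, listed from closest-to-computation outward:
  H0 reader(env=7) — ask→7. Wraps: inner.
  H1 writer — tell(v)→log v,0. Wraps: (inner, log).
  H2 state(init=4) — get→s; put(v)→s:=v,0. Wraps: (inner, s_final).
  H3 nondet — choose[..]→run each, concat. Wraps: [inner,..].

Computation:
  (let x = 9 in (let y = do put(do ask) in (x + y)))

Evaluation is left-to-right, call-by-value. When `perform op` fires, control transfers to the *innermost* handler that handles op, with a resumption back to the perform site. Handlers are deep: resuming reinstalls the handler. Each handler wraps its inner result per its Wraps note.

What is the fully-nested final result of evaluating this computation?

Evaluation trace:
ask @ H0 ⇒ 7
put(7) @ H2 ⇒ s:=7
H0 returns 9
H1 returns (9, ())
H2 returns ((9, ()), 7)
H3 returns [((9, ()), 7)]
= [((9, ()), 7)]

Answer: [((9, ()), 7)]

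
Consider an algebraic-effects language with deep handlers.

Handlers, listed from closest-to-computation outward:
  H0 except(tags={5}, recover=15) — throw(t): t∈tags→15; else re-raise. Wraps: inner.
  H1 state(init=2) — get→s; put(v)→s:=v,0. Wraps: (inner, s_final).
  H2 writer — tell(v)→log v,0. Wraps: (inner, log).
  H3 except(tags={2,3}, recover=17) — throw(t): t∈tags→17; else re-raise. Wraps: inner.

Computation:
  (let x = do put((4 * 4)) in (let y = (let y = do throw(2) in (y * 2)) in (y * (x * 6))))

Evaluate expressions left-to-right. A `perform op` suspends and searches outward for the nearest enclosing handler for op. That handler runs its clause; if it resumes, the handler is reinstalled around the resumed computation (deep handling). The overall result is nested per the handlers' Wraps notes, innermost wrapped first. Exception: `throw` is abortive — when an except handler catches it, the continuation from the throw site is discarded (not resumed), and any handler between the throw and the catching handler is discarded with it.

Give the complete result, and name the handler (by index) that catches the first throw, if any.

Working:
put(16) @ H1 ⇒ s:=16
throw(2) @ H0 re-raised
throw(2) @ H3 caught ⇒ 17
= 17

Answer: 17 ; first throw caught by: H3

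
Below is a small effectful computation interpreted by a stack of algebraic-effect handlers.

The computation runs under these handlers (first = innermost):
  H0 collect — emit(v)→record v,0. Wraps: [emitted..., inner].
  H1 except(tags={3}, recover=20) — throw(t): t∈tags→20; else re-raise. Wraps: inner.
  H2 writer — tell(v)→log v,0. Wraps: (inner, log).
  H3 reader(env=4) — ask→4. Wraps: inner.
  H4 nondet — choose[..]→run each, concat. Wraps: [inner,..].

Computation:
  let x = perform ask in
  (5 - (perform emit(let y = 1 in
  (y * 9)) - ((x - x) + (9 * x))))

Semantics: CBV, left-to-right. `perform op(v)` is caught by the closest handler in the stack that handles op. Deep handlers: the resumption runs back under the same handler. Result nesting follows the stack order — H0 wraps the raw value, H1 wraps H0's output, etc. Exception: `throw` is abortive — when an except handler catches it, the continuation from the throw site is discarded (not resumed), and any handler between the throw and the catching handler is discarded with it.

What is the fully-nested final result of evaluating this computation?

Answer: [([9, 41], ())]

Step-by-step:
ask @ H3 ⇒ 4
emit(9) @ H0 ⇒ out+=9
H0 returns [9, 41]
H1 returns [9, 41]
H2 returns ([9, 41], ())
H3 returns ([9, 41], ())
H4 returns [([9, 41], ())]
= [([9, 41], ())]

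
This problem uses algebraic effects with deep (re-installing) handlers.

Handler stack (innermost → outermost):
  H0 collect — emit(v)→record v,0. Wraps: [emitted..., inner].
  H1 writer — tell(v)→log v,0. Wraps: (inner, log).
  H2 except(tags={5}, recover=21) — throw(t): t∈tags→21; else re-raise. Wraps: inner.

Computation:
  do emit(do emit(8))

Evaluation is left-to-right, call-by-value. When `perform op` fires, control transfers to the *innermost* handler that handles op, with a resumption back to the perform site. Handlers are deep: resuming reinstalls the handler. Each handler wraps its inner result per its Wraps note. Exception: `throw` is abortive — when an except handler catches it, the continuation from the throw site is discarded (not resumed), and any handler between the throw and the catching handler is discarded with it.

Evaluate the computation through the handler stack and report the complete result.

Answer: ([8, 0, 0], ())

Step-by-step:
emit(8) @ H0 ⇒ out+=8
emit(0) @ H0 ⇒ out+=0
H0 returns [8, 0, 0]
H1 returns ([8, 0, 0], ())
H2 returns ([8, 0, 0], ())
= ([8, 0, 0], ())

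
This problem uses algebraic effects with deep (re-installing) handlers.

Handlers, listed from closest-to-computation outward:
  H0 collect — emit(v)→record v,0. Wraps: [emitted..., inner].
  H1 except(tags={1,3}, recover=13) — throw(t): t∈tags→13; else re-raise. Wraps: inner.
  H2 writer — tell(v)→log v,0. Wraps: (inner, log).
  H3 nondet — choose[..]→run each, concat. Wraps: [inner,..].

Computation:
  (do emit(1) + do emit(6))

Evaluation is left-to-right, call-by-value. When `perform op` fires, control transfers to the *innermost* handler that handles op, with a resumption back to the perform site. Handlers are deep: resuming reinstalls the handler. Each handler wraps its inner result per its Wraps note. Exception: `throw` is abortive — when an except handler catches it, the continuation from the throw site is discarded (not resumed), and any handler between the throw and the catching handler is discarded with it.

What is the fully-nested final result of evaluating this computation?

Answer: [([1, 6, 0], ())]

Step-by-step:
emit(1) @ H0 ⇒ out+=1
emit(6) @ H0 ⇒ out+=6
H0 returns [1, 6, 0]
H1 returns [1, 6, 0]
H2 returns ([1, 6, 0], ())
H3 returns [([1, 6, 0], ())]
= [([1, 6, 0], ())]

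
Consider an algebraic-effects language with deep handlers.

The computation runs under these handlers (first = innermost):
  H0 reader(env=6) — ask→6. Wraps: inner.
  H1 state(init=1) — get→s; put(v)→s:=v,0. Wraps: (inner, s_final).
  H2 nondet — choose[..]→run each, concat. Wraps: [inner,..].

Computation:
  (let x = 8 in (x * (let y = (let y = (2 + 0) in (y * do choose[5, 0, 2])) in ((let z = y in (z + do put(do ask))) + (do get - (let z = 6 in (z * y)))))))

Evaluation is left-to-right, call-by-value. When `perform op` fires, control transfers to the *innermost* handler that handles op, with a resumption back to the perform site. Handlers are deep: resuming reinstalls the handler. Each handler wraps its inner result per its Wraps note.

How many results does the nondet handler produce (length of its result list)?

Evaluation trace:
choose[5, 0, 2] @ H2
  branch[0] choose=5:
    ask @ H0 ⇒ 6
    put(6) @ H1 ⇒ s:=6
    get @ H1 ⇒ 6
    H0 returns -352
    H1 returns (-352, 6)
    H2 returns [(-352, 6)]
  branch[1] choose=0:
    ask @ H0 ⇒ 6
    put(6) @ H1 ⇒ s:=6
    get @ H1 ⇒ 6
    H0 returns 48
    H1 returns (48, 6)
    H2 returns [(48, 6)]
  branch[2] choose=2:
    ask @ H0 ⇒ 6
    put(6) @ H1 ⇒ s:=6
    get @ H1 ⇒ 6
    H0 returns -112
    H1 returns (-112, 6)
    H2 returns [(-112, 6)]
= [(-352, 6), (48, 6), (-112, 6)]

Answer: 3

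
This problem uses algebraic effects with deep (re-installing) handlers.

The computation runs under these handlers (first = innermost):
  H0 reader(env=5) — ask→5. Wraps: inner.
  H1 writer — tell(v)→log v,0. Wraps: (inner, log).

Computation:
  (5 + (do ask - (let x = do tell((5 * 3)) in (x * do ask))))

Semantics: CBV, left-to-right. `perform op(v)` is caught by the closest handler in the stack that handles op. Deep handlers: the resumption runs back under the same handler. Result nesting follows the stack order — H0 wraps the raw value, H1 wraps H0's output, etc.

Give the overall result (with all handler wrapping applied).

Working:
ask @ H0 ⇒ 5
tell(15) @ H1 ⇒ log+=15
ask @ H0 ⇒ 5
H0 returns 10
H1 returns (10, (15))
= (10, (15))

Answer: (10, (15))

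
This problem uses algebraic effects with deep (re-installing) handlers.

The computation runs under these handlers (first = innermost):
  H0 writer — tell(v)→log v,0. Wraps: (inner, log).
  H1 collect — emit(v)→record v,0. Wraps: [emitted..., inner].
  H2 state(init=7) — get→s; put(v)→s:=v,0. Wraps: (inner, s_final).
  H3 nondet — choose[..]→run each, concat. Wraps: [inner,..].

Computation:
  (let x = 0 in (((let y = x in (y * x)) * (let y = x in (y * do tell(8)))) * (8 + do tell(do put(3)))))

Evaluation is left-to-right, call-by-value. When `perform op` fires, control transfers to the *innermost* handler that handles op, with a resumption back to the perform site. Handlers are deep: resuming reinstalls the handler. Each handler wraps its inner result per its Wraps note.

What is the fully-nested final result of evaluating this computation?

Answer: [([(0, (8, 0))], 3)]

Working:
tell(8) @ H0 ⇒ log+=8
put(3) @ H2 ⇒ s:=3
tell(0) @ H0 ⇒ log+=0
H0 returns (0, (8, 0))
H1 returns [(0, (8, 0))]
H2 returns ([(0, (8, 0))], 3)
H3 returns [([(0, (8, 0))], 3)]
= [([(0, (8, 0))], 3)]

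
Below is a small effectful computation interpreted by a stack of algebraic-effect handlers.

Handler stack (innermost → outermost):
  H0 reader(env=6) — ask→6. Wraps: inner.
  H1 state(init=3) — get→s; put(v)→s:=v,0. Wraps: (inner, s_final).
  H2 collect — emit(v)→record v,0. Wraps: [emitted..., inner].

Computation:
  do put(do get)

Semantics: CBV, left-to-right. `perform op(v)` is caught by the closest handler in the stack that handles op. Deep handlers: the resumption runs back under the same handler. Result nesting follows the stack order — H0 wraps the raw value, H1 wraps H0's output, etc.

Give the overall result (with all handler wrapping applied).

Answer: [(0, 3)]

Step-by-step:
get @ H1 ⇒ 3
put(3) @ H1 ⇒ s:=3
H0 returns 0
H1 returns (0, 3)
H2 returns [(0, 3)]
= [(0, 3)]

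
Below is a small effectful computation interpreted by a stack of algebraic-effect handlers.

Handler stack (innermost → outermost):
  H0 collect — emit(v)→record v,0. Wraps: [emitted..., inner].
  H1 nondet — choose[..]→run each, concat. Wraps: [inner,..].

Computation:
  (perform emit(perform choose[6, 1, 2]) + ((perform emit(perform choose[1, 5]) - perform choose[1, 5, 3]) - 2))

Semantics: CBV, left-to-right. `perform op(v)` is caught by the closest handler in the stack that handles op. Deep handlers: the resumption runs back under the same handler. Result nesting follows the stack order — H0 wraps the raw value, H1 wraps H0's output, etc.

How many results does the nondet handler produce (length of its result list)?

Evaluation trace:
choose[6, 1, 2] @ H1
  branch[0] choose=6:
    emit(6) @ H0 ⇒ out+=6
    choose[1, 5] @ H1
      branch[0] choose=1:
        emit(1) @ H0 ⇒ out+=1
        choose[1, 5, 3] @ H1
          branch[0] choose=1:
            H0 returns [6, 1, -3]
            H1 returns [[6, 1, -3]]
          branch[1] choose=5:
            H0 returns [6, 1, -7]
            H1 returns [[6, 1, -7]]
          branch[2] choose=3:
            H0 returns [6, 1, -5]
            H1 returns [[6, 1, -5]]
      branch[1] choose=5:
        emit(5) @ H0 ⇒ out+=5
        choose[1, 5, 3] @ H1
          branch[0] choose=1:
            H0 returns [6, 5, -3]
            H1 returns [[6, 5, -3]]
          branch[1] choose=5:
            H0 returns [6, 5, -7]
            H1 returns [[6, 5, -7]]
          branch[2] choose=3:
            H0 returns [6, 5, -5]
            H1 returns [[6, 5, -5]]
  branch[1] choose=1:
    emit(1) @ H0 ⇒ out+=1
    choose[1, 5] @ H1
      branch[0] choose=1:
        emit(1) @ H0 ⇒ out+=1
        choose[1, 5, 3] @ H1
          branch[0] choose=1:
            H0 returns [1, 1, -3]
            H1 returns [[1, 1, -3]]
          branch[1] choose=5:
            H0 returns [1, 1, -7]
            H1 returns [[1, 1, -7]]
          branch[2] choose=3:
            H0 returns [1, 1, -5]
            H1 returns [[1, 1, -5]]
      branch[1] choose=5:
        emit(5) @ H0 ⇒ out+=5
        choose[1, 5, 3] @ H1
          branch[0] choose=1:
            H0 returns [1, 5, -3]
            H1 returns [[1, 5, -3]]
          branch[1] choose=5:
            H0 returns [1, 5, -7]
            H1 returns [[1, 5, -7]]
          branch[2] choose=3:
            H0 returns [1, 5, -5]
            H1 returns [[1, 5, -5]]
  branch[2] choose=2:
    emit(2) @ H0 ⇒ out+=2
    choose[1, 5] @ H1
      branch[0] choose=1:
        emit(1) @ H0 ⇒ out+=1
        choose[1, 5, 3] @ H1
          branch[0] choose=1:
            H0 returns [2, 1, -3]
            H1 returns [[2, 1, -3]]
          branch[1] choose=5:
            H0 returns [2, 1, -7]
            H1 returns [[2, 1, -7]]
          branch[2] choose=3:
            H0 returns [2, 1, -5]
            H1 returns [[2, 1, -5]]
      branch[1] choose=5:
        emit(5) @ H0 ⇒ out+=5
        choose[1, 5, 3] @ H1
          branch[0] choose=1:
            H0 returns [2, 5, -3]
            H1 returns [[2, 5, -3]]
          branch[1] choose=5:
            H0 returns [2, 5, -7]
            H1 returns [[2, 5, -7]]
          branch[2] choose=3:
            H0 returns [2, 5, -5]
            H1 returns [[2, 5, -5]]
= [[6, 1, -3], [6, 1, -7], [6, 1, -5], [6, 5, -3], [6, 5, -7], [6, 5, -5], [1, 1, -3], [1, 1, -7], [1, 1, -5], [1, 5, -3], [1, 5, -7], [1, 5, -5], [2, 1, -3], [2, 1, -7], [2, 1, -5], [2, 5, -3], [2, 5, -7], [2, 5, -5]]

Answer: 18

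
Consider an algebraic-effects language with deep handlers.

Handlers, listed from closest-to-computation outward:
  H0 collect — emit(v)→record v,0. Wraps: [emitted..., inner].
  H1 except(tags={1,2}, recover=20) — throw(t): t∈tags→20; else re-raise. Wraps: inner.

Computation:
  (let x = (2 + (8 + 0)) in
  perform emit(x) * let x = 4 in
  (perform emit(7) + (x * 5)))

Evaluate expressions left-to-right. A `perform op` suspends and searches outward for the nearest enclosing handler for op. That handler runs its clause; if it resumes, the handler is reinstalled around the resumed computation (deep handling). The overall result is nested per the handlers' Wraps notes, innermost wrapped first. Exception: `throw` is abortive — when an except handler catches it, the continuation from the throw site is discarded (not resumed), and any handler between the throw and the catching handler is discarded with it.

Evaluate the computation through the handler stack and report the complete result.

Step-by-step:
emit(10) @ H0 ⇒ out+=10
emit(7) @ H0 ⇒ out+=7
H0 returns [10, 7, 0]
H1 returns [10, 7, 0]
= [10, 7, 0]

Answer: [10, 7, 0]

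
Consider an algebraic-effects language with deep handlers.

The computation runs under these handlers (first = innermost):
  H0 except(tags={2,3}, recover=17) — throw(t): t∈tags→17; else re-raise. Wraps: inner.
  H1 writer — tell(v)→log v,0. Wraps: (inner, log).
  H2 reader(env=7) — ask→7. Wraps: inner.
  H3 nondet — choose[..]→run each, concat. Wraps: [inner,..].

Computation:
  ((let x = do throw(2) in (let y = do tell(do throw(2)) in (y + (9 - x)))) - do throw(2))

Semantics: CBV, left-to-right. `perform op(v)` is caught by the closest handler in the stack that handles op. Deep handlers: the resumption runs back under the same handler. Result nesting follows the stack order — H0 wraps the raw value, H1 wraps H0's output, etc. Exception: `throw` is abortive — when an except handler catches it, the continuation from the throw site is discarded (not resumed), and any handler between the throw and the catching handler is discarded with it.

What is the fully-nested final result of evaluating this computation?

Evaluation trace:
throw(2) @ H0 caught ⇒ 17
H1 returns (17, ())
H2 returns (17, ())
H3 returns [(17, ())]
= [(17, ())]

Answer: [(17, ())]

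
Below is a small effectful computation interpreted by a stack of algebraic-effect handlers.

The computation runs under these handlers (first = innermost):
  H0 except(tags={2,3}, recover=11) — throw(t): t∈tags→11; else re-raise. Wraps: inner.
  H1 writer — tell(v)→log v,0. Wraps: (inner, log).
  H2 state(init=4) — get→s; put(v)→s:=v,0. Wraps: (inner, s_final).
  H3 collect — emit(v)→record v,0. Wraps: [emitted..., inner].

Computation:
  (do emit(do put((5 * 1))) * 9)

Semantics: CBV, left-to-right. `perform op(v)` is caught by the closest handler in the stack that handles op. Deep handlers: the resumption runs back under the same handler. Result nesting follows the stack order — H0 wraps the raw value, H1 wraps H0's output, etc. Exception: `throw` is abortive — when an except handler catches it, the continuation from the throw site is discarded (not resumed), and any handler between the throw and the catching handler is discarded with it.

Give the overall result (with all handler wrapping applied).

Answer: [0, ((0, ()), 5)]

Working:
put(5) @ H2 ⇒ s:=5
emit(0) @ H3 ⇒ out+=0
H0 returns 0
H1 returns (0, ())
H2 returns ((0, ()), 5)
H3 returns [0, ((0, ()), 5)]
= [0, ((0, ()), 5)]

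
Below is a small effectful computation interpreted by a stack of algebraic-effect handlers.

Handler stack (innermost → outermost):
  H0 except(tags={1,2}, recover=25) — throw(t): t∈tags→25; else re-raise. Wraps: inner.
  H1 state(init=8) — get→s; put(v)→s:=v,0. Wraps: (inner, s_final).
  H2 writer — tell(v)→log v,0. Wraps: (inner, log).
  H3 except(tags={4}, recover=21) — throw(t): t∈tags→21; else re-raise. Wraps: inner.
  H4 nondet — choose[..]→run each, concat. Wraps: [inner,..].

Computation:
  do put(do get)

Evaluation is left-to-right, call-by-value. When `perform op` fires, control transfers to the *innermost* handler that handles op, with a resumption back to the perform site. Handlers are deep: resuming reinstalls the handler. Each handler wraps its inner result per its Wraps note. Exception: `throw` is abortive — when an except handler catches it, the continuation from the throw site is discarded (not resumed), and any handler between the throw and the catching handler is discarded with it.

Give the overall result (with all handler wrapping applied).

Answer: [((0, 8), ())]

Working:
get @ H1 ⇒ 8
put(8) @ H1 ⇒ s:=8
H0 returns 0
H1 returns (0, 8)
H2 returns ((0, 8), ())
H3 returns ((0, 8), ())
H4 returns [((0, 8), ())]
= [((0, 8), ())]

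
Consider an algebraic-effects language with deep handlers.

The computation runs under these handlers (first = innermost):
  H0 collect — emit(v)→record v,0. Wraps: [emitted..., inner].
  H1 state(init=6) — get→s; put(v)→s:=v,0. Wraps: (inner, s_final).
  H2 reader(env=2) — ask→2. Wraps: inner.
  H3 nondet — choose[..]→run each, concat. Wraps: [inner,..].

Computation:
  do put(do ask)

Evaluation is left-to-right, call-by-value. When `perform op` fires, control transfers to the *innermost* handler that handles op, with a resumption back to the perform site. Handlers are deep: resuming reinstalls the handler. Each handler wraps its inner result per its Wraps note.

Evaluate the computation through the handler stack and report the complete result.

Working:
ask @ H2 ⇒ 2
put(2) @ H1 ⇒ s:=2
H0 returns [0]
H1 returns ([0], 2)
H2 returns ([0], 2)
H3 returns [([0], 2)]
= [([0], 2)]

Answer: [([0], 2)]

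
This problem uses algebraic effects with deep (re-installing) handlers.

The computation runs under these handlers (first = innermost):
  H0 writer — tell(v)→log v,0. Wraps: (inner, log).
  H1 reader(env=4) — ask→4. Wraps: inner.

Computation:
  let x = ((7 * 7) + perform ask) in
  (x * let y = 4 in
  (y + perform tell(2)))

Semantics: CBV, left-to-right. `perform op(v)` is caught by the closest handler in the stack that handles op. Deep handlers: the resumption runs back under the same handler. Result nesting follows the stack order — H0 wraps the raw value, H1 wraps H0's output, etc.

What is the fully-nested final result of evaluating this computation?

Answer: (212, (2))

Evaluation trace:
ask @ H1 ⇒ 4
tell(2) @ H0 ⇒ log+=2
H0 returns (212, (2))
H1 returns (212, (2))
= (212, (2))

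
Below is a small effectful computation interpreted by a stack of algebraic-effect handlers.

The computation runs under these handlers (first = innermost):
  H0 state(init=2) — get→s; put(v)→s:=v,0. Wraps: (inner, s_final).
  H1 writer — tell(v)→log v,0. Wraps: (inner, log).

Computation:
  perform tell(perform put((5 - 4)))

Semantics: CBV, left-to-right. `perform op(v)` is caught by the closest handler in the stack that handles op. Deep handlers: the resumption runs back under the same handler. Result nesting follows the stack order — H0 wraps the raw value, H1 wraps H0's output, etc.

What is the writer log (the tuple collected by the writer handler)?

Step-by-step:
put(1) @ H0 ⇒ s:=1
tell(0) @ H1 ⇒ log+=0
H0 returns (0, 1)
H1 returns ((0, 1), (0))
= ((0, 1), (0))

Answer: (0)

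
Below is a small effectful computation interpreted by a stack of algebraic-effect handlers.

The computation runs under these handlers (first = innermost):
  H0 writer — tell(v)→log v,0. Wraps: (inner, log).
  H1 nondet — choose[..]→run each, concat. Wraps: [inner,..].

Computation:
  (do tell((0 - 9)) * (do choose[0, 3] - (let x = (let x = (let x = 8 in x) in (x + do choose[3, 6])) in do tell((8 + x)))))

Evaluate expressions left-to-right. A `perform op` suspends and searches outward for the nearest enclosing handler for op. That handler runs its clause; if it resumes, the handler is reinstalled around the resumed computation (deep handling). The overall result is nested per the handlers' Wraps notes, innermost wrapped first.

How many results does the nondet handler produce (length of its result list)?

Answer: 4

Step-by-step:
tell(-9) @ H0 ⇒ log+=-9
choose[0, 3] @ H1
  branch[0] choose=0:
    choose[3, 6] @ H1
      branch[0] choose=3:
        tell(19) @ H0 ⇒ log+=19
        H0 returns (0, (-9, 19))
        H1 returns [(0, (-9, 19))]
      branch[1] choose=6:
        tell(22) @ H0 ⇒ log+=22
        H0 returns (0, (-9, 22))
        H1 returns [(0, (-9, 22))]
  branch[1] choose=3:
    choose[3, 6] @ H1
      branch[0] choose=3:
        tell(19) @ H0 ⇒ log+=19
        H0 returns (0, (-9, 19))
        H1 returns [(0, (-9, 19))]
      branch[1] choose=6:
        tell(22) @ H0 ⇒ log+=22
        H0 returns (0, (-9, 22))
        H1 returns [(0, (-9, 22))]
= [(0, (-9, 19)), (0, (-9, 22)), (0, (-9, 19)), (0, (-9, 22))]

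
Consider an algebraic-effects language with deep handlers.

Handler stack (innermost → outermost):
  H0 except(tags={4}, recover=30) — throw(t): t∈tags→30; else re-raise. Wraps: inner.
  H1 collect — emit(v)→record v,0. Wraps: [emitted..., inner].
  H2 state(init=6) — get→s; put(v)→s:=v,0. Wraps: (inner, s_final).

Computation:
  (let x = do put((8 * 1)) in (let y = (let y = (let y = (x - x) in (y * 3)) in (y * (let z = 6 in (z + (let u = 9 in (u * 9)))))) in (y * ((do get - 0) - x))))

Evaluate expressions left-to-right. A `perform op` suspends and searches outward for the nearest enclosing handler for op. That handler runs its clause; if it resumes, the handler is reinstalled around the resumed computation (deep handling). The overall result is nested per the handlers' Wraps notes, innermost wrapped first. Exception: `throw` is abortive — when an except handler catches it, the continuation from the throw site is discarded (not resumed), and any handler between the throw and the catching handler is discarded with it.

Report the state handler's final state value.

Working:
put(8) @ H2 ⇒ s:=8
get @ H2 ⇒ 8
H0 returns 0
H1 returns [0]
H2 returns ([0], 8)
= ([0], 8)

Answer: 8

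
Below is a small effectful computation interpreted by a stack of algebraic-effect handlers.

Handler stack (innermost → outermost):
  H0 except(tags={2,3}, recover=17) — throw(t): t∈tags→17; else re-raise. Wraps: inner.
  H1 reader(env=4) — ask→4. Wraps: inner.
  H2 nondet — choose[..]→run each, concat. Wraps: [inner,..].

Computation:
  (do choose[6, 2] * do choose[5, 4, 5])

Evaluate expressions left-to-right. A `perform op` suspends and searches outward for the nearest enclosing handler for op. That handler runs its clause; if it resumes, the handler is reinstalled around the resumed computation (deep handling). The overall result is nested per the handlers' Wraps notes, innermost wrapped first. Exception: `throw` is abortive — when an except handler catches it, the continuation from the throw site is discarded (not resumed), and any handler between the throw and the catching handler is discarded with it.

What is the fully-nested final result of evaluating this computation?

Evaluation trace:
choose[6, 2] @ H2
  branch[0] choose=6:
    choose[5, 4, 5] @ H2
      branch[0] choose=5:
        H0 returns 30
        H1 returns 30
        H2 returns [30]
      branch[1] choose=4:
        H0 returns 24
        H1 returns 24
        H2 returns [24]
      branch[2] choose=5:
        H0 returns 30
        H1 returns 30
        H2 returns [30]
  branch[1] choose=2:
    choose[5, 4, 5] @ H2
      branch[0] choose=5:
        H0 returns 10
        H1 returns 10
        H2 returns [10]
      branch[1] choose=4:
        H0 returns 8
        H1 returns 8
        H2 returns [8]
      branch[2] choose=5:
        H0 returns 10
        H1 returns 10
        H2 returns [10]
= [30, 24, 30, 10, 8, 10]

Answer: [30, 24, 30, 10, 8, 10]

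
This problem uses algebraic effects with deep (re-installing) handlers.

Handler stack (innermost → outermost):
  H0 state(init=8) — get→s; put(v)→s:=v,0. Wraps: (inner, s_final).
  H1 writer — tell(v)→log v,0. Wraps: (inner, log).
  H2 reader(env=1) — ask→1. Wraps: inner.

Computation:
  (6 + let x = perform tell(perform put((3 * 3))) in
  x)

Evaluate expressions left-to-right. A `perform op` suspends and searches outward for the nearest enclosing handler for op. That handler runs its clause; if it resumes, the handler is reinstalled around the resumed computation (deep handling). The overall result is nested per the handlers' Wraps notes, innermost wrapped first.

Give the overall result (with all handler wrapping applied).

Answer: ((6, 9), (0))

Working:
put(9) @ H0 ⇒ s:=9
tell(0) @ H1 ⇒ log+=0
H0 returns (6, 9)
H1 returns ((6, 9), (0))
H2 returns ((6, 9), (0))
= ((6, 9), (0))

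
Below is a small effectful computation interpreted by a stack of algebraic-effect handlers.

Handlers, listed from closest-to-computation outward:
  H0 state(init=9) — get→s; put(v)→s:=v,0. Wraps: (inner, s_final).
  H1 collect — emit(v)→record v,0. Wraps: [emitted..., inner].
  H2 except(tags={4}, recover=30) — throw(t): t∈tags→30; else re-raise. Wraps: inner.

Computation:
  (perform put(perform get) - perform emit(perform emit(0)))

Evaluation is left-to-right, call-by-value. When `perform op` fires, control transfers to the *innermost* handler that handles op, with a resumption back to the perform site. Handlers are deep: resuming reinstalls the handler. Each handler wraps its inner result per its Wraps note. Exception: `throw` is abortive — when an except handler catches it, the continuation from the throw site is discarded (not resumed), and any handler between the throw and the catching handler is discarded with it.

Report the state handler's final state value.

Answer: 9

Working:
get @ H0 ⇒ 9
put(9) @ H0 ⇒ s:=9
emit(0) @ H1 ⇒ out+=0
emit(0) @ H1 ⇒ out+=0
H0 returns (0, 9)
H1 returns [0, 0, (0, 9)]
H2 returns [0, 0, (0, 9)]
= [0, 0, (0, 9)]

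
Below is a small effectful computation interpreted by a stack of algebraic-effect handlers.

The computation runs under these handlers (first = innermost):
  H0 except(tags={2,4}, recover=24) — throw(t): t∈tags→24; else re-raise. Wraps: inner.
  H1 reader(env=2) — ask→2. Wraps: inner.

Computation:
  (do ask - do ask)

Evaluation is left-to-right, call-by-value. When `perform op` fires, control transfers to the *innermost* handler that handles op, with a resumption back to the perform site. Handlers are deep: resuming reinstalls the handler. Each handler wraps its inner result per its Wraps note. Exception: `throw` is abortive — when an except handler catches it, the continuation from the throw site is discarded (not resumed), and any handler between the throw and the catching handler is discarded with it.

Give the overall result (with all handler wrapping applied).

Working:
ask @ H1 ⇒ 2
ask @ H1 ⇒ 2
H0 returns 0
H1 returns 0
= 0

Answer: 0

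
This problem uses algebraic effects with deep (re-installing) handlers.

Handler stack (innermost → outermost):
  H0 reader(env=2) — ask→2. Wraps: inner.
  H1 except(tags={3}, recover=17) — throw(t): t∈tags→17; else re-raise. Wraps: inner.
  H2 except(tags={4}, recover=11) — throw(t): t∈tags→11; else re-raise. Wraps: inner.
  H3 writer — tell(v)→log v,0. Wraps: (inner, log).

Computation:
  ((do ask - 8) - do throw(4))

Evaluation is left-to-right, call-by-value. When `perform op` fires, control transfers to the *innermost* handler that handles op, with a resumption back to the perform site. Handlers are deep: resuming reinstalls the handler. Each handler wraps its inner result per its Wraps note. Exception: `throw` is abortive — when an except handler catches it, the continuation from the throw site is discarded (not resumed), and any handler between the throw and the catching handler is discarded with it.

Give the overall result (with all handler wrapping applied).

Answer: (11, ())

Working:
ask @ H0 ⇒ 2
throw(4) @ H1 re-raised
throw(4) @ H2 caught ⇒ 11
H3 returns (11, ())
= (11, ())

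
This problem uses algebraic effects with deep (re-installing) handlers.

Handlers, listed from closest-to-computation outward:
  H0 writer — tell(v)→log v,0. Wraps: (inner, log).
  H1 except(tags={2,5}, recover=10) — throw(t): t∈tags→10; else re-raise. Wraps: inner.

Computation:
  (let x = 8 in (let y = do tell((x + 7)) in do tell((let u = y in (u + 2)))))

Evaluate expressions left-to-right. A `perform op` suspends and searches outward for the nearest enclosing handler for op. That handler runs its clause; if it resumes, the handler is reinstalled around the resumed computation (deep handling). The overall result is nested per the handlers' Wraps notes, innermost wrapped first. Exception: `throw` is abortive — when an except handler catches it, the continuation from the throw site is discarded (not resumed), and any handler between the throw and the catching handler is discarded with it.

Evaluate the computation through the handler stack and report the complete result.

Evaluation trace:
tell(15) @ H0 ⇒ log+=15
tell(2) @ H0 ⇒ log+=2
H0 returns (0, (15, 2))
H1 returns (0, (15, 2))
= (0, (15, 2))

Answer: (0, (15, 2))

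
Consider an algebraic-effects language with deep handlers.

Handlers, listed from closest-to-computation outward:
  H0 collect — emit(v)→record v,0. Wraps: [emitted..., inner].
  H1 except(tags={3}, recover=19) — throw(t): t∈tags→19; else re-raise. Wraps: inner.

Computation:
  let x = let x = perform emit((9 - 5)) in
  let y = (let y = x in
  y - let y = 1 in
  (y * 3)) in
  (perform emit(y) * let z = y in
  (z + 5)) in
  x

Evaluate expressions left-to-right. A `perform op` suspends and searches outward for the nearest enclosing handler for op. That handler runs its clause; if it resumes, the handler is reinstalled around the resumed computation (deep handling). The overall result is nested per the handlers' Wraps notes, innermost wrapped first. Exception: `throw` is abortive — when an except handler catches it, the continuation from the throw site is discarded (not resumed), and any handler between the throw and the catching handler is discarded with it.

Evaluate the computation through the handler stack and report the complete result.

Answer: [4, -3, 0]

Evaluation trace:
emit(4) @ H0 ⇒ out+=4
emit(-3) @ H0 ⇒ out+=-3
H0 returns [4, -3, 0]
H1 returns [4, -3, 0]
= [4, -3, 0]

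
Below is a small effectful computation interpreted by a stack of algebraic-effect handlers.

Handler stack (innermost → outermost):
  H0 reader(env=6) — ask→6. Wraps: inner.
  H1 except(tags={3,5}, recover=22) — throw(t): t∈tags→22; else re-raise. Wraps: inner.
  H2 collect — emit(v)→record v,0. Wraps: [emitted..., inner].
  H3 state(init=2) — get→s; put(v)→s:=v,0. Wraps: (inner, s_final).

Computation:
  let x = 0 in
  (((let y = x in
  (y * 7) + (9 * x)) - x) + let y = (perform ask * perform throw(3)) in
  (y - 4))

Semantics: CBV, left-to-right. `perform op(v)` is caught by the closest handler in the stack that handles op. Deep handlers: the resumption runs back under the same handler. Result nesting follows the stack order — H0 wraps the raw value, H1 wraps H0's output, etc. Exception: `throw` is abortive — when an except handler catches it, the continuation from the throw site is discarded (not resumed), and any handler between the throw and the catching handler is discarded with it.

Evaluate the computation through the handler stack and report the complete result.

Step-by-step:
ask @ H0 ⇒ 6
throw(3) @ H1 caught ⇒ 22
H2 returns [22]
H3 returns ([22], 2)
= ([22], 2)

Answer: ([22], 2)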